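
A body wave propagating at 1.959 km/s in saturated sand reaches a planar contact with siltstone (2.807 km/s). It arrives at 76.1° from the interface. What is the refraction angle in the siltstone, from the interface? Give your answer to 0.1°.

Convert to the normal: θ₁ = 90° − 76.1° = 13.9°.
Snell's law: sin θ₂ = (V₂/V₁)·sin θ₁ = (2.807/1.959)·sin 13.9° = 0.3442.
θ₂ = sin⁻¹(0.3442) = 20.13° (from vertical).
From the interface: 90° − 20.13° = 69.87°.

69.9°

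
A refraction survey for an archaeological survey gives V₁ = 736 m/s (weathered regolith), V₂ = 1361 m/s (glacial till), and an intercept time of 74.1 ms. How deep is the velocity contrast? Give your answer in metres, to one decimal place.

θ_c = arcsin(736/1361) = 32.74°; cos θ_c = 0.8412.
tᵢ = 2h cos θ_c/V₁ ⇒ h = tᵢ·V₁/(2 cos θ_c) = 0.0741·736/(2·0.8412) = 32.42 m.

32.4 m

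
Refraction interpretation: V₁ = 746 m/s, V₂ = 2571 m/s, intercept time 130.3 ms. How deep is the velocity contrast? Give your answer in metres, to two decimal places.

θ_c = arcsin(746/2571) = 16.87°; cos θ_c = 0.9570.
tᵢ = 2h cos θ_c/V₁ ⇒ h = tᵢ·V₁/(2 cos θ_c) = 0.1303·746/(2·0.9570) = 50.79 m.

50.79 m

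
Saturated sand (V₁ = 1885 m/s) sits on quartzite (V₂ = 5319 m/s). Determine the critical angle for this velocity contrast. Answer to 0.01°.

20.76°

At critical incidence the refracted ray runs along the interface (θ₂ = 90°), so sin θ_c = V₁/V₂.
θ_c = arcsin(1885/5319) = arcsin 0.3544 = 20.76°.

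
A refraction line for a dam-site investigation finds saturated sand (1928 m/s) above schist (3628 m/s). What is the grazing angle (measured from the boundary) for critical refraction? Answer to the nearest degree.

58°

At critical incidence the refracted ray runs along the interface (θ₂ = 90°), so sin θ_c = V₁/V₂.
θ_c = arcsin(1928/3628) = arcsin 0.5314 = 32.10°.
Measured from the interface: 90° − 32.10° = 57.90°.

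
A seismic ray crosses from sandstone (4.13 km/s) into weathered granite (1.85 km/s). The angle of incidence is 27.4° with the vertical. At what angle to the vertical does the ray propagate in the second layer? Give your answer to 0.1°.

11.9°

sin θ₁/V₁ = sin θ₂/V₂ ⇒ sin θ₂ = 1.85·sin 27.4°/4.13 = 1.85·0.4602/4.13 = 0.2061.
θ₂ = sin⁻¹(0.2061) = 11.90° (from vertical).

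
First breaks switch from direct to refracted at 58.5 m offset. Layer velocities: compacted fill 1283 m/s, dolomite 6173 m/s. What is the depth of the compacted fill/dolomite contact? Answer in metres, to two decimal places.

23.69 m

h = (x_cross/2)·√((V₂−V₁)/(V₂+V₁)).
(V₂−V₁)/(V₂+V₁) = (6173−1283)/(6173+1283) = 0.6558; √ = 0.8098.
h = (58.5/2)·0.8098 = 23.69 m.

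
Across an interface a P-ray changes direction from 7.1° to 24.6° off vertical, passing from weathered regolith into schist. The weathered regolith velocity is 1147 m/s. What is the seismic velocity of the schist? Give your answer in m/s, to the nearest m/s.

3863 m/s

Snell's law: sin 7.1°/V₁ = sin 24.6°/V₂.
V₂ = V₁·sin 24.6°/sin 7.1° = 1147 × 3.3679 = 3863.01 m/s.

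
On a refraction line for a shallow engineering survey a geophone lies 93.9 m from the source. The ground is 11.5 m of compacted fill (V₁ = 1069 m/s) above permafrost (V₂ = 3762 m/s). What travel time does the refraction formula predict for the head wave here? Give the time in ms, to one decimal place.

t = x/V₂ + 2h·√(V₂²−V₁²)/(V₁V₂).
√(V₂²−V₁²) = √(3762²−1069²) = 3606.9 m/s; delay term = 2·11.5·3606.9/(1069·3762) = 0.02063 s.
t = 93.9/3762 + 0.02063 = 0.04559 s.

45.6 ms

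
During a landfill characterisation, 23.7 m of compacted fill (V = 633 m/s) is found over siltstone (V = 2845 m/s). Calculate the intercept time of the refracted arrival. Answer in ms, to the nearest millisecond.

73 ms

tᵢ = 2h·√(V₂²−V₁²)/(V₁V₂).
√(V₂²−V₁²) = √(2845²−633²) = 2773.7 m/s.
tᵢ = 2·23.7·2773.7/(633·2845) = 0.07300 s.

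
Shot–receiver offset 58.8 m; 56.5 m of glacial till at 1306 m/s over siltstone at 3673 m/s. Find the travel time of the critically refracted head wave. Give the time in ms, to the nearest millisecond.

97 ms

θ_c = arcsin(V₁/V₂) = arcsin(1306/3673) = 20.83°, cos θ_c = 0.9347.
Intercept time tᵢ = 2h cos θ_c / V₁ = 2·56.5·0.9347/1306 = 0.08087 s.
t = x/V₂ + tᵢ = 58.8/3673 + 0.08087 = 0.09688 s.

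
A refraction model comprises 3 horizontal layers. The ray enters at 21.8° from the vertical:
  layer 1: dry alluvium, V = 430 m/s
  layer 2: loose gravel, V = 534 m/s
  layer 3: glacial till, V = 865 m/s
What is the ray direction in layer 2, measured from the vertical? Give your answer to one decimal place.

27.5°

Ray parameter p = sin 21.8° / 430 = 8.6365e-04 s/m.
sin θ_2 = p·V_2 = 8.6365e-04 × 534 = 0.4612.
θ_2 = 27.46° from the vertical.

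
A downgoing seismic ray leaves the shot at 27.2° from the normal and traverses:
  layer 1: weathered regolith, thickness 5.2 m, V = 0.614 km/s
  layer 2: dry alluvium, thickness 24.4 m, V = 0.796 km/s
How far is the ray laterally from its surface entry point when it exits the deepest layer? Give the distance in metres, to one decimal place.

20.6 m

Apply Snell's law at each interface; in layer i the horizontal offset is hᵢ·tan θᵢ.
Layer 1: θ = 27.20°; offset = 5.2·tan 27.20° = 2.672 m.
Layer 2: sin θ = 0.796·sin 27.2°/0.614 = 0.5926, θ = 36.34°; offset = 24.4·tan 36.34° = 17.950 m.
Total horizontal offset = 20.623 m.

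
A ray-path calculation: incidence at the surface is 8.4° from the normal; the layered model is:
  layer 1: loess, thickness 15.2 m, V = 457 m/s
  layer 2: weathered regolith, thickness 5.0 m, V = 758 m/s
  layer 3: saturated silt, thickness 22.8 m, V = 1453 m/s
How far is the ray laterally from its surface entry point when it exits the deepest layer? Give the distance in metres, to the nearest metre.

15 m

p = sin θ₁/V₁ = sin 8.4°/457 = 3.1966e-04 s/m is conserved through the stack.
Layer 1: θ = 8.40°; offset = 15.2·tan 8.40° = 2.245 m.
Layer 2: sin θ = p·758 = 0.2423 → θ = 14.02°; offset = 5.0·tan 14.02° = 1.249 m.
Layer 3: sin θ = p·1453 = 0.4645 → θ = 27.68°; offset = 22.8·tan 27.68° = 11.958 m.
Summing the layer offsets gives 15.451 m.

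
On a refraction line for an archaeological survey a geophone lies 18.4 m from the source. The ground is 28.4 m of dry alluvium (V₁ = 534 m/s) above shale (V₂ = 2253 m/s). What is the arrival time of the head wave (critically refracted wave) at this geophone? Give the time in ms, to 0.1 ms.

111.5 ms

θ_c = arcsin(V₁/V₂) = arcsin(534/2253) = 13.71°, cos θ_c = 0.9715.
Intercept time tᵢ = 2h cos θ_c / V₁ = 2·28.4·0.9715/534 = 0.10334 s.
t = x/V₂ + tᵢ = 18.4/2253 + 0.10334 = 0.11150 s.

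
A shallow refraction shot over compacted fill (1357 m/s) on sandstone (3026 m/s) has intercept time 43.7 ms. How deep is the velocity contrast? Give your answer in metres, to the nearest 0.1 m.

33.2 m

h = tᵢ·V₁·V₂ / (2·√(V₂²−V₁²)).
√(V₂²−V₁²) = √(3026² − 1357²) = 2704.7 m/s.
h = 0.0437 s × 1357 × 3026 / (2 × 2704.7) = 33.17 m.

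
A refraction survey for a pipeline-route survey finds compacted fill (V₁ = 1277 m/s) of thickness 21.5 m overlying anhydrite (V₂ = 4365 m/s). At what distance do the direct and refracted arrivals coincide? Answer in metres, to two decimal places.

x_cross = 2h·√((V₂+V₁)/(V₂−V₁)).
(V₂+V₁)/(V₂−V₁) = (4365+1277)/(4365−1277) = 1.8271; √ = 1.3517.
x_cross = 2·21.5·1.3517 = 58.12 m.

58.12 m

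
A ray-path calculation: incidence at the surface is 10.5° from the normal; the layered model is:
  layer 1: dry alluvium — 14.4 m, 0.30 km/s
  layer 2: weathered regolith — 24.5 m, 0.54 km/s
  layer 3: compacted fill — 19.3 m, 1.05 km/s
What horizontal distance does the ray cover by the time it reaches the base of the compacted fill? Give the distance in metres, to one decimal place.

Apply Snell's law at each interface; in layer i the horizontal offset is hᵢ·tan θᵢ.
Layer 1: θ = 10.50°; offset = 14.4·tan 10.50° = 2.669 m.
Layer 2: sin θ = 0.54·sin 10.5°/0.30 = 0.3280, θ = 19.15°; offset = 24.5·tan 19.15° = 8.507 m.
Layer 3: sin θ = 1.05·sin 10.5°/0.30 = 0.6378, θ = 39.63°; offset = 19.3·tan 39.63° = 15.983 m.
Summing the layer offsets gives 27.159 m.

27.2 m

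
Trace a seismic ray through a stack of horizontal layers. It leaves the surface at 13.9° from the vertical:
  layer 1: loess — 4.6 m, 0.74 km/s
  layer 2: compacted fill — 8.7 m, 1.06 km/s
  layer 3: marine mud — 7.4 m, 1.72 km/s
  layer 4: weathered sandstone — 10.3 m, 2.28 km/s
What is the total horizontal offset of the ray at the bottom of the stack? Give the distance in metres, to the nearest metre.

p = sin θ₁/V₁ = sin 13.9°/0.74 = 3.2463e-01 s/km is conserved through the stack.
Layer 1: θ = 13.90°; offset = 4.6·tan 13.90° = 1.138 m.
Layer 2: sin θ = p·1.06 = 0.3441 → θ = 20.13°; offset = 8.7·tan 20.13° = 3.188 m.
Layer 3: sin θ = p·1.72 = 0.5584 → θ = 33.94°; offset = 7.4·tan 33.94° = 4.981 m.
Layer 4: sin θ = p·2.28 = 0.7402 → θ = 47.75°; offset = 10.3·tan 47.75° = 11.338 m.
Summing the layer offsets gives 20.645 m.

21 m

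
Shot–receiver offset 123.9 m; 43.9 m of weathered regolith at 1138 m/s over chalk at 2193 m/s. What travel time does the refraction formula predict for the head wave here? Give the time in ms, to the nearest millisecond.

122 ms

t = x/V₂ + 2h·√(V₂²−V₁²)/(V₁V₂).
√(V₂²−V₁²) = √(2193²−1138²) = 1874.6 m/s; delay term = 2·43.9·1874.6/(1138·2193) = 0.06595 s.
t = 123.9/2193 + 0.06595 = 0.12245 s.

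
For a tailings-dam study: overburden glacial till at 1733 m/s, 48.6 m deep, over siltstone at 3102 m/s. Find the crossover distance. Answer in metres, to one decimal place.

182.7 m

x_cross = 2h·√((V₂+V₁)/(V₂−V₁)).
(V₂+V₁)/(V₂−V₁) = (3102+1733)/(3102−1733) = 3.5318; √ = 1.8793.
x_cross = 2·48.6·1.8793 = 182.67 m.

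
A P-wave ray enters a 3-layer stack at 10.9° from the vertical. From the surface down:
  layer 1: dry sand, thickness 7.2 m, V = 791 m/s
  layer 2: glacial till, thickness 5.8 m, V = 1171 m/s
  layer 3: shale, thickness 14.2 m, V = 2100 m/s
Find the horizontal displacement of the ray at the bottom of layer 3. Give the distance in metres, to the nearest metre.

11 m

Apply Snell's law at each interface; in layer i the horizontal offset is hᵢ·tan θᵢ.
Layer 1: θ = 10.90°; offset = 7.2·tan 10.90° = 1.387 m.
Layer 2: sin θ = 1171·sin 10.9°/791 = 0.2799, θ = 16.26°; offset = 5.8·tan 16.26° = 1.691 m.
Layer 3: sin θ = 2100·sin 10.9°/791 = 0.5020, θ = 30.13°; offset = 14.2·tan 30.13° = 8.243 m.
Summing the layer offsets gives 11.320 m.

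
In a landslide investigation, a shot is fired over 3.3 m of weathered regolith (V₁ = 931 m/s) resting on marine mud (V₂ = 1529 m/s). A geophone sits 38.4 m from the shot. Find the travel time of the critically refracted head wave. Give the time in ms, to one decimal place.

t = x/V₂ + 2h·√(V₂²−V₁²)/(V₁V₂).
√(V₂²−V₁²) = √(1529²−931²) = 1212.9 m/s; delay term = 2·3.3·1212.9/(931·1529) = 0.00562 s.
t = 38.4/1529 + 0.00562 = 0.03074 s.

30.7 ms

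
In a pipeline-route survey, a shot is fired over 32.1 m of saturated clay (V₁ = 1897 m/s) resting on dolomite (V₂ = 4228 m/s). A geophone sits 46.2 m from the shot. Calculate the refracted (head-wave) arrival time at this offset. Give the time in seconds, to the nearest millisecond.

θ_c = arcsin(V₁/V₂) = arcsin(1897/4228) = 26.66°, cos θ_c = 0.8937.
Intercept time tᵢ = 2h cos θ_c / V₁ = 2·32.1·0.8937/1897 = 0.03025 s.
t = x/V₂ + tᵢ = 46.2/4228 + 0.03025 = 0.04117 s.

0.041 s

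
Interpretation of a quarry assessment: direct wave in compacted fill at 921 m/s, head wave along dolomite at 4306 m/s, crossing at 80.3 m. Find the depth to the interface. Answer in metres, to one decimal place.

32.3 m

h = (x_cross/2)·√((V₂−V₁)/(V₂+V₁)).
(V₂−V₁)/(V₂+V₁) = (4306−921)/(4306+921) = 0.6476; √ = 0.8047.
h = (80.3/2)·0.8047 = 32.31 m.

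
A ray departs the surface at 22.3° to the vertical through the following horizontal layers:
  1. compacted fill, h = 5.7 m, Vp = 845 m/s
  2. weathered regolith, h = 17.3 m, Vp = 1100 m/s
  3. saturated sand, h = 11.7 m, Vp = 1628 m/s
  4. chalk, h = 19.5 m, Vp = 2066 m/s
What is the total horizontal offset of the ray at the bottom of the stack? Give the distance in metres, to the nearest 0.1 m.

p = sin θ₁/V₁ = sin 22.3°/845 = 4.4906e-04 s/m is conserved through the stack.
Layer 1: θ = 22.30°; offset = 5.7·tan 22.30° = 2.338 m.
Layer 2: sin θ = p·1100 = 0.4940 → θ = 29.60°; offset = 17.3·tan 29.60° = 9.828 m.
Layer 3: sin θ = p·1628 = 0.7311 → θ = 46.98°; offset = 11.7·tan 46.98° = 12.536 m.
Layer 4: sin θ = p·2066 = 0.9278 → θ = 68.09°; offset = 19.5·tan 68.09° = 48.479 m.
Total horizontal offset = 73.181 m.

73.2 m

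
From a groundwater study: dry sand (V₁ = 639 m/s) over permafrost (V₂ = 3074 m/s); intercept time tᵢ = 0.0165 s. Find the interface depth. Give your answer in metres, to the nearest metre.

θ_c = arcsin(639/3074) = 12.00°; cos θ_c = 0.9782.
tᵢ = 2h cos θ_c/V₁ ⇒ h = tᵢ·V₁/(2 cos θ_c) = 0.0165·639/(2·0.9782) = 5.39 m.

5 m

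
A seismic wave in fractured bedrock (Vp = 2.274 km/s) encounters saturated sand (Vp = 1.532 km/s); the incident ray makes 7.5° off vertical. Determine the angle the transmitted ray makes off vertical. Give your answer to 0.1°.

sin θ₁/V₁ = sin θ₂/V₂ ⇒ sin θ₂ = 1.532·sin 7.5°/2.274 = 1.532·0.1305/2.274 = 0.0879.
θ₂ = arcsin 0.0879 = 5.04° from the normal.

5.0°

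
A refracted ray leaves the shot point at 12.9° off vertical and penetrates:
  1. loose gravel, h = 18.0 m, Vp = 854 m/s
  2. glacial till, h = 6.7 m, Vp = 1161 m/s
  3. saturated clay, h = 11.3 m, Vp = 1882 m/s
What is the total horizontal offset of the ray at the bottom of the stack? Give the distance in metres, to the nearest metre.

13 m

Apply Snell's law at each interface; in layer i the horizontal offset is hᵢ·tan θᵢ.
Layer 1: θ = 12.90°; offset = 18.0·tan 12.90° = 4.123 m.
Layer 2: sin θ = 1161·sin 12.9°/854 = 0.3035, θ = 17.67°; offset = 6.7·tan 17.67° = 2.134 m.
Layer 3: sin θ = 1882·sin 12.9°/854 = 0.4920, θ = 29.47°; offset = 11.3·tan 29.47° = 6.386 m.
Σ offsets = 12.642 m.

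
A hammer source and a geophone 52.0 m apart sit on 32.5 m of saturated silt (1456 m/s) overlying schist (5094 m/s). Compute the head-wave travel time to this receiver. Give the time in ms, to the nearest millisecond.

53 ms

θ_c = arcsin(V₁/V₂) = arcsin(1456/5094) = 16.61°, cos θ_c = 0.9583.
Intercept time tᵢ = 2h cos θ_c / V₁ = 2·32.5·0.9583/1456 = 0.04278 s.
t = x/V₂ + tᵢ = 52.0/5094 + 0.04278 = 0.05299 s.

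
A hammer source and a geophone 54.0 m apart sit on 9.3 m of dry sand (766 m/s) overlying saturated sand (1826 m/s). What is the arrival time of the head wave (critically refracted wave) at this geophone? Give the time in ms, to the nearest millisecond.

52 ms

t = x/V₂ + 2h·√(V₂²−V₁²)/(V₁V₂).
√(V₂²−V₁²) = √(1826²−766²) = 1657.6 m/s; delay term = 2·9.3·1657.6/(766·1826) = 0.02204 s.
t = 54.0/1826 + 0.02204 = 0.05161 s.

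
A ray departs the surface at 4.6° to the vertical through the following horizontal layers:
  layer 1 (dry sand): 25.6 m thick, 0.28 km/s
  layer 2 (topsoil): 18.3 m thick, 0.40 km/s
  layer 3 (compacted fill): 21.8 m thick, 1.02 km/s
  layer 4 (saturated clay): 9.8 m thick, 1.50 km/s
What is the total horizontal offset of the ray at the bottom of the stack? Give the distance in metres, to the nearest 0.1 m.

15.5 m

p = sin θ₁/V₁ = sin 4.6°/0.28 = 2.8642e-01 s/km is conserved through the stack.
Layer 1: θ = 4.60°; offset = 25.6·tan 4.60° = 2.060 m.
Layer 2: sin θ = p·0.40 = 0.1146 → θ = 6.58°; offset = 18.3·tan 6.58° = 2.111 m.
Layer 3: sin θ = p·1.02 = 0.2922 → θ = 16.99°; offset = 21.8·tan 16.99° = 6.659 m.
Layer 4: sin θ = p·1.50 = 0.4296 → θ = 25.44°; offset = 9.8·tan 25.44° = 4.663 m.
Σ offsets = 15.492 m.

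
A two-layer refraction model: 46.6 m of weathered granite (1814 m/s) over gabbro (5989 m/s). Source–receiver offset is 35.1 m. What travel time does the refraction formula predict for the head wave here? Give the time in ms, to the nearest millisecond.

55 ms

θ_c = arcsin(V₁/V₂) = arcsin(1814/5989) = 17.63°, cos θ_c = 0.9530.
Intercept time tᵢ = 2h cos θ_c / V₁ = 2·46.6·0.9530/1814 = 0.04896 s.
t = x/V₂ + tᵢ = 35.1/5989 + 0.04896 = 0.05483 s.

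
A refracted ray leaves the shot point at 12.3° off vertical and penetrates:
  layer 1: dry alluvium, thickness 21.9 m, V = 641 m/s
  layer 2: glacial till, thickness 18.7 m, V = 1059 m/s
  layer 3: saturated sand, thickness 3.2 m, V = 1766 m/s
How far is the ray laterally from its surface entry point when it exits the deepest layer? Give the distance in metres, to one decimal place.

14.1 m

p = sin θ₁/V₁ = sin 12.3°/641 = 3.3234e-04 s/m is conserved through the stack.
Layer 1: θ = 12.30°; offset = 21.9·tan 12.30° = 4.775 m.
Layer 2: sin θ = p·1059 = 0.3519 → θ = 20.61°; offset = 18.7·tan 20.61° = 7.031 m.
Layer 3: sin θ = p·1766 = 0.5869 → θ = 35.94°; offset = 3.2·tan 35.94° = 2.320 m.
Summing the layer offsets gives 14.126 m.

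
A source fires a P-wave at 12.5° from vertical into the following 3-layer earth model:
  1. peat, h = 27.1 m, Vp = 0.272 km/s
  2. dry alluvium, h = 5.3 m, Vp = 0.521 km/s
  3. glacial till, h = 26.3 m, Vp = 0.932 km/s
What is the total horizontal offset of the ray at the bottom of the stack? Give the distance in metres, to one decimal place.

37.5 m

Ray parameter p = sin 12.5° / 0.272 km/s = 7.9573e-01 s/km.
Layer 1: θ = 12.50°; offset = 27.1·tan 12.50° = 6.008 m.
Layer 2: sin θ = p·0.521 = 0.4146 → θ = 24.49°; offset = 5.3·tan 24.49° = 2.415 m.
Layer 3: sin θ = p·0.932 = 0.7416 → θ = 47.87°; offset = 26.3·tan 47.87° = 29.076 m.
Total horizontal offset = 37.499 m.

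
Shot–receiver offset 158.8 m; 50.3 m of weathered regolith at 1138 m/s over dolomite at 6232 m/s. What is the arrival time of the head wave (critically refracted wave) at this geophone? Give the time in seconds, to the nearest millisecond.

t = x/V₂ + 2h·√(V₂²−V₁²)/(V₁V₂).
√(V₂²−V₁²) = √(6232²−1138²) = 6127.2 m/s; delay term = 2·50.3·6127.2/(1138·6232) = 0.08691 s.
t = 158.8/6232 + 0.08691 = 0.11240 s.

0.112 s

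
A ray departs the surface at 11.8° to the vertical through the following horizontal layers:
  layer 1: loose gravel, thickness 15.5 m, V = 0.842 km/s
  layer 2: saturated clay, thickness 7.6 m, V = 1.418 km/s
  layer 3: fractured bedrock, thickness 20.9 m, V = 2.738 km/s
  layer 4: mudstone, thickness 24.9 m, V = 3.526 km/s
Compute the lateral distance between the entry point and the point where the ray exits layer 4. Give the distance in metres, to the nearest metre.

66 m

Ray parameter p = sin 11.8° / 0.842 km/s = 2.4287e-01 s/km.
Layer 1: θ = 11.80°; offset = 15.5·tan 11.80° = 3.238 m.
Layer 2: sin θ = p·1.418 = 0.3444 → θ = 20.14°; offset = 7.6·tan 20.14° = 2.788 m.
Layer 3: sin θ = p·2.738 = 0.6650 → θ = 41.68°; offset = 20.9·tan 41.68° = 18.608 m.
Layer 4: sin θ = p·3.526 = 0.8564 → θ = 58.91°; offset = 24.9·tan 58.91° = 41.294 m.
Total horizontal offset = 65.928 m.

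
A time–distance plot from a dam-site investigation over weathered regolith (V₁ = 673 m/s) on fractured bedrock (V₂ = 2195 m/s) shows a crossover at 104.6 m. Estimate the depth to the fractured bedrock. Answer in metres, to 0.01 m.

x_cross = 2h·√((V₂+V₁)/(V₂−V₁)) → h = x_cross / (2·√((V₂+V₁)/(V₂−V₁))).
√((V₂+V₁)/(V₂−V₁)) = √((2195+673)/(2195−673)) = 1.3727.
h = 104.6 / (2·1.3727) = 38.10 m.

38.10 m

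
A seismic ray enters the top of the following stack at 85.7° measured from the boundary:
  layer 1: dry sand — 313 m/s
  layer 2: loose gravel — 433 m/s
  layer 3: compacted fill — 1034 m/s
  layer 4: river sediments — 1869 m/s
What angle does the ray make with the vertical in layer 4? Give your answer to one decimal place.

26.6°

From the normal: θ₁ = 90° − 85.7° = 4.3°.
Ray parameter p = sin 4.3° / 313 = 2.3955e-04 s/m.
sin θ_4 = p·V_4 = 2.3955e-04 × 1869 = 0.4477.
θ_4 = 26.60° from the vertical.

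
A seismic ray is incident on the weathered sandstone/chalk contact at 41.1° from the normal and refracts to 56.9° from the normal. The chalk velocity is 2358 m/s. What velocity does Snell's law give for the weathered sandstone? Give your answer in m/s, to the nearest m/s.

1850 m/s

sin 41.1° = 0.6574; sin 56.9° = 0.8377.
V₁ = V₂·(sin θ₁/sin θ₂) = 2358·(0.6574/0.8377) = 1850.37 m/s.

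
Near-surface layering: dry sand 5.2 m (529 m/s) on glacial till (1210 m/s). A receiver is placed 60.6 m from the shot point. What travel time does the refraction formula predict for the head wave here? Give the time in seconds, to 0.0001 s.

0.0678 s

t = x/V₂ + 2h·√(V₂²−V₁²)/(V₁V₂).
√(V₂²−V₁²) = √(1210²−529²) = 1088.2 m/s; delay term = 2·5.2·1088.2/(529·1210) = 0.01768 s.
t = 60.6/1210 + 0.01768 = 0.06776 s.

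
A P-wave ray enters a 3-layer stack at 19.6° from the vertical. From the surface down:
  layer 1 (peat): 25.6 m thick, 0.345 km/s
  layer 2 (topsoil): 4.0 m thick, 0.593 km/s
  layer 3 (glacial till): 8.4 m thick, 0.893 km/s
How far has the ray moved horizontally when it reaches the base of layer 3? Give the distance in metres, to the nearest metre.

27 m

Apply Snell's law at each interface; in layer i the horizontal offset is hᵢ·tan θᵢ.
Layer 1: θ = 19.60°; offset = 25.6·tan 19.60° = 9.116 m.
Layer 2: sin θ = 0.593·sin 19.6°/0.345 = 0.5766, θ = 35.21°; offset = 4.0·tan 35.21° = 2.823 m.
Layer 3: sin θ = 0.893·sin 19.6°/0.345 = 0.8683, θ = 60.26°; offset = 8.4·tan 60.26° = 14.703 m.
Summing the layer offsets gives 26.641 m.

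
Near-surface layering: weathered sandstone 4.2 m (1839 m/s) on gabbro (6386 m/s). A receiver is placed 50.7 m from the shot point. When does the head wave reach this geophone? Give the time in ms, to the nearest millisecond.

12 ms

t = x/V₂ + 2h·√(V₂²−V₁²)/(V₁V₂).
√(V₂²−V₁²) = √(6386²−1839²) = 6115.5 m/s; delay term = 2·4.2·6115.5/(1839·6386) = 0.00437 s.
t = 50.7/6386 + 0.00437 = 0.01231 s.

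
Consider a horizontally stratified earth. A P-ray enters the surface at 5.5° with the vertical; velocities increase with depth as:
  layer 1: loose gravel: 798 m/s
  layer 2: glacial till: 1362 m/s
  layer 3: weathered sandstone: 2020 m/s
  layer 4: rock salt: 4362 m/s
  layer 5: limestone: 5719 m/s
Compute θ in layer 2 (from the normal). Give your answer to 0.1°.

9.4°

Snell's law across each interface conserves sin θ / V, so sin θ_2 = V_2·sin θ₁/V₁.
sin θ_2 = 1362 × sin 5.5° / 798 = 0.1636.
θ_2 = 9.42° from the vertical.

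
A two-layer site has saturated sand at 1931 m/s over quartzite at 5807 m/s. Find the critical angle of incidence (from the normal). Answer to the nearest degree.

19°

Critical incidence: sin θ_c = V₁/V₂ = 1931/5807 = 0.3325.
θ_c = arcsin 0.3325 = 19.42°.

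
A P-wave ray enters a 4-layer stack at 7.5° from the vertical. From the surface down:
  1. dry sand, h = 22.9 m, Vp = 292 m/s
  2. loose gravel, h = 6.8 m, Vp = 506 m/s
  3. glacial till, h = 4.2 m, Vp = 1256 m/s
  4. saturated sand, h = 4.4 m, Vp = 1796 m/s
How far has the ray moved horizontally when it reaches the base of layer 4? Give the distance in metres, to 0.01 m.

13.37 m

Ray parameter p = sin 7.5° / 292 m/s = 4.4701e-04 s/m.
Layer 1: θ = 7.50°; offset = 22.9·tan 7.50° = 3.0148 m.
Layer 2: sin θ = p·506 = 0.2262 → θ = 13.07°; offset = 6.8·tan 13.07° = 1.5790 m.
Layer 3: sin θ = p·1256 = 0.5614 → θ = 34.16°; offset = 4.2·tan 34.16° = 2.8496 m.
Layer 4: sin θ = p·1796 = 0.8028 → θ = 53.40°; offset = 4.4·tan 53.40° = 5.9248 m.
Summing the layer offsets gives 13.3682 m.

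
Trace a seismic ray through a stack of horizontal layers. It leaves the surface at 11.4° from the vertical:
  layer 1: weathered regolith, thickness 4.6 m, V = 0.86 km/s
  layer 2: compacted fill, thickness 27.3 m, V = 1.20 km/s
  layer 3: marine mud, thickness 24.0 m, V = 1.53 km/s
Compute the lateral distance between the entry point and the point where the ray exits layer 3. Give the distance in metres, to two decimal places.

17.78 m

Apply Snell's law at each interface; in layer i the horizontal offset is hᵢ·tan θᵢ.
Layer 1: θ = 11.40°; offset = 4.6·tan 11.40° = 0.9275 m.
Layer 2: sin θ = 1.20·sin 11.4°/0.86 = 0.2758, θ = 16.01°; offset = 27.3·tan 16.01° = 7.8332 m.
Layer 3: sin θ = 1.53·sin 11.4°/0.86 = 0.3516, θ = 20.59°; offset = 24.0·tan 20.59° = 9.0153 m.
Summing the layer offsets gives 17.7760 m.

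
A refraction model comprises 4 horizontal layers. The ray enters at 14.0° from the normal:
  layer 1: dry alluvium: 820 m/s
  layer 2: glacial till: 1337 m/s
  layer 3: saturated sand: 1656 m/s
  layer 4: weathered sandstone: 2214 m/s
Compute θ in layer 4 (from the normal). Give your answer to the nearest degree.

Ray parameter p = sin 14.0° / 820 = 2.9503e-04 s/m.
sin θ_4 = p·V_4 = 2.9503e-04 × 2214 = 0.6532.
θ_4 = arcsin 0.6532 = 40.78°.

41°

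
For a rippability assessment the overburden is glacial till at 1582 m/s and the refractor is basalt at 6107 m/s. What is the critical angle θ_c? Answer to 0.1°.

At critical incidence the refracted ray runs along the interface (θ₂ = 90°), so sin θ_c = V₁/V₂.
θ_c = arcsin(1582/6107) = arcsin 0.2590 = 15.01°.

15.0°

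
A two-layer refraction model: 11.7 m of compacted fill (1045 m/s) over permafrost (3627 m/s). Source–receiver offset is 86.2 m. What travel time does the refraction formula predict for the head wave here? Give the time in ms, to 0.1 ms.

t = x/V₂ + 2h·√(V₂²−V₁²)/(V₁V₂).
√(V₂²−V₁²) = √(3627²−1045²) = 3473.2 m/s; delay term = 2·11.7·3473.2/(1045·3627) = 0.02144 s.
t = 86.2/3627 + 0.02144 = 0.04521 s.

45.2 ms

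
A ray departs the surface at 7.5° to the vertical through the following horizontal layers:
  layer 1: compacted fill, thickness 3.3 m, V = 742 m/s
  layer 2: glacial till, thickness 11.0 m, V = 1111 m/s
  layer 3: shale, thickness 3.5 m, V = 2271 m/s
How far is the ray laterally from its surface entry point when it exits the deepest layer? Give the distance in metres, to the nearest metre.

Apply Snell's law at each interface; in layer i the horizontal offset is hᵢ·tan θᵢ.
Layer 1: θ = 7.50°; offset = 3.3·tan 7.50° = 0.434 m.
Layer 2: sin θ = 1111·sin 7.5°/742 = 0.1954, θ = 11.27°; offset = 11.0·tan 11.27° = 2.192 m.
Layer 3: sin θ = 2271·sin 7.5°/742 = 0.3995, θ = 23.55°; offset = 3.5·tan 23.55° = 1.525 m.
Σ offsets = 4.152 m.

4 m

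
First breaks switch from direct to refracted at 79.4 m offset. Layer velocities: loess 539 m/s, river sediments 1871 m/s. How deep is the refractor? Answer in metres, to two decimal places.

x_cross = 2h·√((V₂+V₁)/(V₂−V₁)) → h = x_cross / (2·√((V₂+V₁)/(V₂−V₁))).
√((V₂+V₁)/(V₂−V₁)) = √((1871+539)/(1871−539)) = 1.3451.
h = 79.4 / (2·1.3451) = 29.51 m.

29.51 m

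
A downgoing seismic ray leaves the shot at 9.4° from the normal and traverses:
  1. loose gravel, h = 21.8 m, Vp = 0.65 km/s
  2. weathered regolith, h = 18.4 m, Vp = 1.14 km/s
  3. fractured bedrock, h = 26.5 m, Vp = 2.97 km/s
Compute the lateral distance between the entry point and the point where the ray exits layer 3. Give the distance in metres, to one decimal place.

Apply Snell's law at each interface; in layer i the horizontal offset is hᵢ·tan θᵢ.
Layer 1: θ = 9.40°; offset = 21.8·tan 9.40° = 3.609 m.
Layer 2: sin θ = 1.14·sin 9.4°/0.65 = 0.2864, θ = 16.65°; offset = 18.4·tan 16.65° = 5.501 m.
Layer 3: sin θ = 2.97·sin 9.4°/0.65 = 0.7463, θ = 48.27°; offset = 26.5·tan 48.27° = 29.710 m.
Summing the layer offsets gives 38.820 m.

38.8 m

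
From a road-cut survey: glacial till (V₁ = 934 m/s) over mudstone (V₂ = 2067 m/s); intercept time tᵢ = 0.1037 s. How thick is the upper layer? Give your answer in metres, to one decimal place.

54.3 m

h = tᵢ·V₁·V₂ / (2·√(V₂²−V₁²)).
√(V₂²−V₁²) = √(2067² − 934²) = 1843.9 m/s.
h = 0.1037 s × 934 × 2067 / (2 × 1843.9) = 54.29 m.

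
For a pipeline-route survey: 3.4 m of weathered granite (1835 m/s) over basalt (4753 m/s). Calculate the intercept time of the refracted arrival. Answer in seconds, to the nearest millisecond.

0.003 s

θ_c = arcsin(V₁/V₂) = arcsin(1835/4753) = 22.71°; cos θ_c = 0.9225.
tᵢ = 2h·cos θ_c / V₁ = 2·3.4·0.9225 / 1835 = 0.00342 s.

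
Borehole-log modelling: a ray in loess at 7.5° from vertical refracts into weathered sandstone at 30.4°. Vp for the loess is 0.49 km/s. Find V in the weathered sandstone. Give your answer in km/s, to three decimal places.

1.900 km/s

sin 7.5° = 0.1305; sin 30.4° = 0.5060.
V₂ = V₁·(sin θ₂/sin θ₁) = 0.49·(0.5060/0.1305) = 1.900 km/s.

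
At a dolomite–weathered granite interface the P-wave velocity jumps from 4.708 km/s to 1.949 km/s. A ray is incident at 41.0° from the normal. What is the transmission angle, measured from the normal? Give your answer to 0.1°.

15.8°

Snell's law: sin θ₂ = (V₂/V₁)·sin θ₁ = (1.949/4.708)·sin 41.0° = 0.2716.
θ₂ = sin⁻¹(0.2716) = 15.76° (from vertical).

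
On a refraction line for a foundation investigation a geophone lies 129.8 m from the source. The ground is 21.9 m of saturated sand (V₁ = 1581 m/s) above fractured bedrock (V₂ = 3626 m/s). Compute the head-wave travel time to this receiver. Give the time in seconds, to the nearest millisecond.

θ_c = arcsin(V₁/V₂) = arcsin(1581/3626) = 25.85°, cos θ_c = 0.8999.
Intercept time tᵢ = 2h cos θ_c / V₁ = 2·21.9·0.8999/1581 = 0.02493 s.
t = x/V₂ + tᵢ = 129.8/3626 + 0.02493 = 0.06073 s.

0.061 s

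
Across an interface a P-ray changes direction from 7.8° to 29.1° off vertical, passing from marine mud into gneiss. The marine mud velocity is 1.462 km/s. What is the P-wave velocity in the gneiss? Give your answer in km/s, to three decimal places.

Snell's law: sin 7.8°/V₁ = sin 29.1°/V₂.
V₂ = V₁·sin 29.1°/sin 7.8° = 1.462 × 3.5835 = 5.239 km/s.

5.239 km/s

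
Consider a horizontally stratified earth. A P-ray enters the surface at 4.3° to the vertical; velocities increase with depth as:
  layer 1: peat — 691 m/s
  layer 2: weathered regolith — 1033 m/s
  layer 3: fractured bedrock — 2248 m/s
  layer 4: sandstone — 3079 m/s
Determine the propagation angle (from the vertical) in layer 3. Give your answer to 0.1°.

14.1°

Snell's law across each interface conserves sin θ / V, so sin θ_3 = V_3·sin θ₁/V₁.
sin θ_3 = 2248 × sin 4.3° / 691 = 0.2439.
θ_3 = 14.12° from the vertical.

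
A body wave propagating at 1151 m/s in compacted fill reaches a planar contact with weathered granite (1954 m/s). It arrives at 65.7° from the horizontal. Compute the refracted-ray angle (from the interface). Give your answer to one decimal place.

Angle from the normal: 90° − 65.7° = 24.3°.
Snell's law: sin θ₂ = (V₂/V₁)·sin θ₁ = (1954/1151)·sin 24.3° = 0.6986.
θ₂ = sin⁻¹(0.6986) = 44.32° (from vertical).
From the interface: 90° − 44.32° = 45.68°.

45.7°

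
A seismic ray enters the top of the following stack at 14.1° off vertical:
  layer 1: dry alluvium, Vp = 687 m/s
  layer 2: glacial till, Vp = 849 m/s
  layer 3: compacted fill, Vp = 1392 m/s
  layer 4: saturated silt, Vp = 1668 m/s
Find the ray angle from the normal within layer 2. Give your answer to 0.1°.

Snell's law across each interface conserves sin θ / V, so sin θ_2 = V_2·sin θ₁/V₁.
sin θ_2 = 849 × sin 14.1° / 687 = 0.3011.
θ_2 = arcsin 0.3011 = 17.52°.

17.5°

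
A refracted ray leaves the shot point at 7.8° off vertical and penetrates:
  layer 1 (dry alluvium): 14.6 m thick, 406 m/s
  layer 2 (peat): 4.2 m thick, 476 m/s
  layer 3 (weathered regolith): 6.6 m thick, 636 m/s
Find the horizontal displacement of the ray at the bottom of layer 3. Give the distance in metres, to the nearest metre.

4 m

p = sin θ₁/V₁ = sin 7.8°/406 = 3.3427e-04 s/m is conserved through the stack.
Layer 1: θ = 7.80°; offset = 14.6·tan 7.80° = 2.000 m.
Layer 2: sin θ = p·476 = 0.1591 → θ = 9.16°; offset = 4.2·tan 9.16° = 0.677 m.
Layer 3: sin θ = p·636 = 0.2126 → θ = 12.27°; offset = 6.6·tan 12.27° = 1.436 m.
Σ offsets = 4.113 m.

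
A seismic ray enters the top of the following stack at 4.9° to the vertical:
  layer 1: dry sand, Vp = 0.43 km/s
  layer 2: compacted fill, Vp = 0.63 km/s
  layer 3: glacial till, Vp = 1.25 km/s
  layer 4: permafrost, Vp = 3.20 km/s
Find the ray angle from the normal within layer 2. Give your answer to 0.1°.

7.2°

Ray parameter p = sin 4.9° / 0.43 = 1.9864e-01 s/km.
sin θ_2 = p·V_2 = 1.9864e-01 × 0.63 = 0.1251.
θ_2 = arcsin 0.1251 = 7.19°.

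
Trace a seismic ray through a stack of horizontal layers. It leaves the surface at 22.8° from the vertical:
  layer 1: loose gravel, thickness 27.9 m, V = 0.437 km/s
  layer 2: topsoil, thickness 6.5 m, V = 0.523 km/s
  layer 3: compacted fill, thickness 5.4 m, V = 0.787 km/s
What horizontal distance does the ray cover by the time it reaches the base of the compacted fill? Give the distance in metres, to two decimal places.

Ray parameter p = sin 22.8° / 0.437 km/s = 8.8676e-01 s/km.
Layer 1: θ = 22.80°; offset = 27.9·tan 22.80° = 11.7281 m.
Layer 2: sin θ = p·0.523 = 0.4638 → θ = 27.63°; offset = 6.5·tan 27.63° = 3.4026 m.
Layer 3: sin θ = p·0.787 = 0.6979 → θ = 44.26°; offset = 5.4·tan 44.26° = 5.2618 m.
Σ offsets = 20.3925 m.

20.39 m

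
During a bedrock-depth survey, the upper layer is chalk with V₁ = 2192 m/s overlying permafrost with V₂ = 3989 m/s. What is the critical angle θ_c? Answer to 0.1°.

33.3°

At critical incidence the refracted ray runs along the interface (θ₂ = 90°), so sin θ_c = V₁/V₂.
θ_c = arcsin(2192/3989) = arcsin 0.5495 = 33.33°.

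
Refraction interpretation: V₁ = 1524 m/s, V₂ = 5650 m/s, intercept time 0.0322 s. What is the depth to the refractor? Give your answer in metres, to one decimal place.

h = tᵢ·V₁·V₂ / (2·√(V₂²−V₁²)).
√(V₂²−V₁²) = √(5650² − 1524²) = 5440.6 m/s.
h = 0.0322 s × 1524 × 5650 / (2 × 5440.6) = 25.48 m.

25.5 m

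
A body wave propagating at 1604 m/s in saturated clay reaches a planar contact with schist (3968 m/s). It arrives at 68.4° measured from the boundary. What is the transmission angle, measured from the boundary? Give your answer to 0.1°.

24.4°

Angle from the normal: 90° − 68.4° = 21.6°.
sin θ₁/V₁ = sin θ₂/V₂ ⇒ sin θ₂ = 3968·sin 21.6°/1604 = 3968·0.3681/1604 = 0.9107.
θ₂ = sin⁻¹(0.9107) = 65.60° (from vertical).
From the interface: 90° − 65.60° = 24.40°.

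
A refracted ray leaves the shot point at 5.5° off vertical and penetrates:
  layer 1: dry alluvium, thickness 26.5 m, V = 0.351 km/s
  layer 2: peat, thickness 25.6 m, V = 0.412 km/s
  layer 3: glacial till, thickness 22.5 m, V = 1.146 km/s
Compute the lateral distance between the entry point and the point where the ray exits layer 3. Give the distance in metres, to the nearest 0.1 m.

12.9 m

p = sin θ₁/V₁ = sin 5.5°/0.351 = 2.7306e-01 s/km is conserved through the stack.
Layer 1: θ = 5.50°; offset = 26.5·tan 5.50° = 2.552 m.
Layer 2: sin θ = p·0.412 = 0.1125 → θ = 6.46°; offset = 25.6·tan 6.46° = 2.898 m.
Layer 3: sin θ = p·1.146 = 0.3129 → θ = 18.24°; offset = 22.5·tan 18.24° = 7.413 m.
Σ offsets = 12.863 m.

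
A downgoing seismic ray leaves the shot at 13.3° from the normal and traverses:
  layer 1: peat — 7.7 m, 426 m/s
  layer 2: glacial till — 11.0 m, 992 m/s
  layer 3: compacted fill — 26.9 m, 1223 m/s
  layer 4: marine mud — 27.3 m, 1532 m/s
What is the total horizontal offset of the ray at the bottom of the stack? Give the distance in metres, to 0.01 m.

p = sin θ₁/V₁ = sin 13.3°/426 = 5.4002e-04 s/m is conserved through the stack.
Layer 1: θ = 13.30°; offset = 7.7·tan 13.30° = 1.8202 m.
Layer 2: sin θ = p·992 = 0.5357 → θ = 32.39°; offset = 11.0·tan 32.39° = 6.9785 m.
Layer 3: sin θ = p·1223 = 0.6604 → θ = 41.33°; offset = 26.9·tan 41.33° = 23.6606 m.
Layer 4: sin θ = p·1532 = 0.8273 → θ = 55.82°; offset = 27.3·tan 55.82° = 40.2068 m.
Σ offsets = 72.6661 m.

72.67 m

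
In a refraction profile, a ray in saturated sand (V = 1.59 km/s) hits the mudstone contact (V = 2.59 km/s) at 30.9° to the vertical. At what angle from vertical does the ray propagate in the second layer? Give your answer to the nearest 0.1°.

56.8°

Snell's law: sin θ₂ = (V₂/V₁)·sin θ₁ = (2.59/1.59)·sin 30.9° = 0.8365.
θ₂ = sin⁻¹(0.8365) = 56.77° (from vertical).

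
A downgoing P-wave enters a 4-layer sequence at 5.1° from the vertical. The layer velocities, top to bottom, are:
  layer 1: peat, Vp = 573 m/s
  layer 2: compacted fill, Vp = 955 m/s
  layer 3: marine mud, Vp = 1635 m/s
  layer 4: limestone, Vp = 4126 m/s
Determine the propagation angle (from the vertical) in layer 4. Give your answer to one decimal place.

Ray parameter p = sin 5.1° / 573 = 1.5514e-04 s/m.
sin θ_4 = p·V_4 = 1.5514e-04 × 4126 = 0.6401.
θ_4 = arcsin 0.6401 = 39.80°.

39.8°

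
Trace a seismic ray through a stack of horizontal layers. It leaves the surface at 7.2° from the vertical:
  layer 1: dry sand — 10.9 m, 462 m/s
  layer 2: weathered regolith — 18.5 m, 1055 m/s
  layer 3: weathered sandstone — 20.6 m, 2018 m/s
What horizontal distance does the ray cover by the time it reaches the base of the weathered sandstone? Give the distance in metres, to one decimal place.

20.4 m

p = sin θ₁/V₁ = sin 7.2°/462 = 2.7128e-04 s/m is conserved through the stack.
Layer 1: θ = 7.20°; offset = 10.9·tan 7.20° = 1.377 m.
Layer 2: sin θ = p·1055 = 0.2862 → θ = 16.63°; offset = 18.5·tan 16.63° = 5.526 m.
Layer 3: sin θ = p·2018 = 0.5475 → θ = 33.19°; offset = 20.6·tan 33.19° = 13.476 m.
Σ offsets = 20.379 m.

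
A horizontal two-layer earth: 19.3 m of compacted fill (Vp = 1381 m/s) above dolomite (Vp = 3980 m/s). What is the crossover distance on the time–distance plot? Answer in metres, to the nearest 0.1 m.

θ_c = arcsin(1381/3980) = 20.30°, so cos θ_c = 0.9379 and tᵢ = 2h cos θ_c/V₁ = 0.0262 s.
At crossover x/V₁ = x/V₂ + tᵢ ⇒ x = tᵢ/(1/V₁ − 1/V₂) = 0.02621/(7.2411e-04 − 2.5126e-04) = 55.44 m.

55.4 m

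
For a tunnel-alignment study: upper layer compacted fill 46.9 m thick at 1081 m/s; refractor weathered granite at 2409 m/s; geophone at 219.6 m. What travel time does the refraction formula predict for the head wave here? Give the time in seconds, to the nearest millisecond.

0.169 s

θ_c = arcsin(V₁/V₂) = arcsin(1081/2409) = 26.66°, cos θ_c = 0.8937.
Intercept time tᵢ = 2h cos θ_c / V₁ = 2·46.9·0.8937/1081 = 0.07754 s.
t = x/V₂ + tᵢ = 219.6/2409 + 0.07754 = 0.16870 s.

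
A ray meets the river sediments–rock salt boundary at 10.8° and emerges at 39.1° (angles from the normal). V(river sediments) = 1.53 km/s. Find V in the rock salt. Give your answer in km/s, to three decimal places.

5.150 km/s

sin 10.8° = 0.1874; sin 39.1° = 0.6307.
V₂ = V₁·(sin θ₂/sin θ₁) = 1.53·(0.6307/0.1874) = 5.150 km/s.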